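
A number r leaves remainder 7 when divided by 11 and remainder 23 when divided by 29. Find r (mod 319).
M = 11 × 29 = 319. M₁ = 29, y₁ ≡ 8 (mod 11). M₂ = 11, y₂ ≡ 8 (mod 29). r = 7×29×8 + 23×11×8 ≡ 139 (mod 319)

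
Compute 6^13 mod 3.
By repeated squaring (mod 3): 6^{1}≡0, 6^{2}≡0, 6^{4}≡0, 6^{8}≡0. Then 6^{13} = 6^{8+4+1} ≡ 0 × 0 × 0 ≡ 0 (mod 3)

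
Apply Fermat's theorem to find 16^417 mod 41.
By Fermat: 16^{40} ≡ 1 mod 41. 417 ≡ 17 mod 40. So 16^{417} ≡ 16^{17} ≡ 10 mod 41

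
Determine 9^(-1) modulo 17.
Since 17 is prime, by Fermat 9^(-1) ≡ 9^{15} ≡ 2 (mod 17). Verify: 9 × 2 = 18 ≡ 1 (mod 17)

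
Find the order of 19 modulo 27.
Powers of 19 mod 27: 19^1≡19, 19^2≡10, 19^3≡1. So the order of 19 is 3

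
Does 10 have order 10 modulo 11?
10^{2} ≡ 1 mod 11 and 2 < 10, so ord_11(10) = 2 ≠ 10 and 10 is not a primitive root.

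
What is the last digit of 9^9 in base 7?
Using Fermat: 9^{6} ≡ 1 (mod 7). 9 ≡ 3 (mod 6). So 9^{9} ≡ 9^{3} ≡ 1 (mod 7)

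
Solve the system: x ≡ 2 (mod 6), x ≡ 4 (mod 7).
M = 6 × 7 = 42. M₁ = 7, y₁ ≡ 1 (mod 6). M₂ = 6, y₂ ≡ 6 (mod 7). x = 2×7×1 + 4×6×6 ≡ 32 (mod 42)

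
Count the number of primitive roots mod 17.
Number of primitive roots mod 17 = φ(p-1) = φ(16) = 8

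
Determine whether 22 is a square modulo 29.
By Euler's criterion: 22^{14} ≡ 1 (mod 29). Since this equals 1, 22 is a QR.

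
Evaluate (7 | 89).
(7/89) = 7^{44} mod 89 = -1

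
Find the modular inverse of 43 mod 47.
Since 47 is prime, by Fermat 43^(-1) ≡ 43^{45} ≡ 35 mod 47. Verify: 43 × 35 = 1505 ≡ 1 mod 47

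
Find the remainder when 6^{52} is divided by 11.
By Fermat: 6^{10} ≡ 1 mod 11. 52 = 5×10 + 2. So 6^{52} ≡ 6^{2} ≡ 3 mod 11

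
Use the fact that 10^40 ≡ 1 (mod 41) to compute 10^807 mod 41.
By Fermat: 10^{40} ≡ 1 (mod 41). 807 ≡ 7 (mod 40). So 10^{807} ≡ 10^{7} ≡ 18 (mod 41)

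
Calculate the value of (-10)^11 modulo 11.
Using Fermat: (-10)^{10} ≡ 1 (mod 11). 11 ≡ 1 (mod 10). So (-10)^{11} ≡ (-10)^{1} ≡ 1 (mod 11)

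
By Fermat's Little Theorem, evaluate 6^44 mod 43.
By Fermat: 6^{42} ≡ 1 (mod 43). So 6^{44} = 6^{42} · 6^{2} ≡ 6^{2} ≡ 36 (mod 43)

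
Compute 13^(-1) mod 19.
Since 19 is prime, by Fermat 13^(-1) ≡ 13^{17} ≡ 3 mod 19. Verify: 13 × 3 = 39 ≡ 1 mod 19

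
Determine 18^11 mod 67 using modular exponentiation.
By repeated squaring (mod 67): 18^{1}≡18, 18^{2}≡56, 18^{4}≡54, 18^{8}≡35. Then 18^{11} = 18^{8+2+1} ≡ 35 × 56 × 18 ≡ 38 (mod 67)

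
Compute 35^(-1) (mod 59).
Since 59 is prime, by Fermat 35^(-1) ≡ 35^{57} ≡ 27 (mod 59). Verify: 35 × 27 = 945 ≡ 1 (mod 59)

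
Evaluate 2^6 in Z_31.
By repeated squaring mod 31: 2^{1}≡2, 2^{2}≡4, 2^{4}≡16. Then 2^{6} = 2^{4+2} ≡ 16 × 4 ≡ 2 mod 31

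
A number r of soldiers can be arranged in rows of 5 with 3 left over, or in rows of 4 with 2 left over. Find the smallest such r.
M = 5 × 4 = 20. M₁ = 4, y₁ ≡ 4 (mod 5). M₂ = 5, y₂ ≡ 1 (mod 4). r = 3×4×4 + 2×5×1 ≡ 18 (mod 20)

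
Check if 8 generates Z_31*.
8^{5} ≡ 1 (mod 31) and 5 < 30, so ord_31(8) = 5 ≠ 30 and 8 is not a primitive root.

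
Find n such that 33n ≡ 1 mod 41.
Since 41 is prime, by Fermat 33^(-1) ≡ 33^{39} ≡ 5 mod 41. Verify: 33 × 5 = 165 ≡ 1 mod 41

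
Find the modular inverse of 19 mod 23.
Since 23 is prime, by Fermat 19^(-1) ≡ 19^{21} ≡ 17 mod 23. Verify: 19 × 17 = 323 ≡ 1 mod 23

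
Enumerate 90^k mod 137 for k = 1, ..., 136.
90^1, 90^2, ..., 90^{136} mod 137: [90, 17, 23, 15, 117, 118, 71, 88, 111, 126, 106, 87, 21, 109, 83, 72, 41, 128, 12, 121, 67, 2, 43, 34, 46, 30, 97, 99, 5, 39, 85, 115, 75, 37, 42, 81, 29, 7, 82, 119, 24, 105, 134, 4, 86, 68, 92, 60, 57, 61, 10, 78, 33, 93, 13, 74, 84, 25, 58, 14, 27, 101, 48, 73, 131, 8, 35, 136, 47, 120, 114, 122, 20, 19, 66, 49, 26, 11, 31, 50, 116, 28, 54, 65, 96, 9, 125, 16, 70, 135, 94, 103, 91, 107, 40, 38, 132, 98, 52, 22, 62, 100, 95, 56, 108, 130, 55, 18, 113, 32, 3, 133, 51, 69, 45, 77, 80, 76, 127, 59, 104, 44, 124, 63, 53, 112, 79, 123, 110, 36, 89, 64, 6, 129, 102, 1]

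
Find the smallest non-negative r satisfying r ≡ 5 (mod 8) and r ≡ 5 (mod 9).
M = 8 × 9 = 72. M₁ = 9, y₁ ≡ 1 (mod 8). M₂ = 8, y₂ ≡ 8 (mod 9). r = 5×9×1 + 5×8×8 ≡ 5 (mod 72)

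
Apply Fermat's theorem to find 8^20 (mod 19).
By Fermat: 8^{18} ≡ 1 (mod 19). So 8^{20} = 8^{18} · 8^{2} ≡ 8^{2} ≡ 7 (mod 19)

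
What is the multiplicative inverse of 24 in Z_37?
Since 37 is prime, by Fermat 24^(-1) ≡ 24^{35} ≡ 17 mod 37. Verify: 24 × 17 = 408 ≡ 1 mod 37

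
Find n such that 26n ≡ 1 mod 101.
Since 101 is prime, by Fermat 26^(-1) ≡ 26^{99} ≡ 35 mod 101. Verify: 26 × 35 = 910 ≡ 1 mod 101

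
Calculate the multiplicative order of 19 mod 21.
Powers of 19 mod 21: 19^1≡19, 19^2≡4, 19^3≡13, 19^4≡16, 19^5≡10, 19^6≡1. Order = 6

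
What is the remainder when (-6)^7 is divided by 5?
Using Fermat: (-6)^{4} ≡ 1 (mod 5). 7 ≡ 3 (mod 4). So (-6)^{7} ≡ (-6)^{3} ≡ 4 (mod 5)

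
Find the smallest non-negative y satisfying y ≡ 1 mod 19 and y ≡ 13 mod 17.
M = 19 × 17 = 323. M₁ = 17, y₁ ≡ 9 mod 19. M₂ = 19, y₂ ≡ 9 mod 17. y = 1×17×9 + 13×19×9 ≡ 115 mod 323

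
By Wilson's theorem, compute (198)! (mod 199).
By Wilson's theorem, (198)! ≡ -1 ≡ 198 (mod 199)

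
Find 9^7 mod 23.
By repeated squaring mod 23: 9^{1}≡9, 9^{2}≡12, 9^{4}≡6. Then 9^{7} = 9^{4+2+1} ≡ 6 × 12 × 9 ≡ 4 mod 23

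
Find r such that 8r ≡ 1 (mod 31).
Since 31 is prime, by Fermat 8^(-1) ≡ 8^{29} ≡ 4 (mod 31). Verify: 8 × 4 = 32 ≡ 1 (mod 31)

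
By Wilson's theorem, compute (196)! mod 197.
By Wilson's theorem, (196)! ≡ -1 ≡ 196 mod 197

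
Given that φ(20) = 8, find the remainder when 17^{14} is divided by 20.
By Euler: 17^{8} ≡ 1 mod 20 since gcd(17, 20) = 1. 14 = 1×8 + 6. So 17^{14} ≡ 17^{6} ≡ 9 mod 20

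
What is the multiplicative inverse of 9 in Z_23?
Since 23 is prime, by Fermat 9^(-1) ≡ 9^{21} ≡ 18 mod 23. Verify: 9 × 18 = 162 ≡ 1 mod 23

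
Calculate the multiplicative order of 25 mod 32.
Powers of 25 mod 32: 25^1≡25, 25^2≡17, 25^3≡9, 25^4≡1. Order = 4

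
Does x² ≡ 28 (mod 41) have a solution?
By Euler's criterion: 28^{20} ≡ 40 (mod 41). Since this equals -1 (≡ 40), 28 is not a QR.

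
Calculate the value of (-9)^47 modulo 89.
By repeated squaring (mod 89): (-9)^{1}≡80, (-9)^{2}≡81, (-9)^{4}≡64, (-9)^{8}≡2, (-9)^{16}≡4, (-9)^{32}≡16. Then (-9)^{47} = (-9)^{32+8+4+2+1} ≡ 16 × 2 × 64 × 81 × 80 ≡ 72 (mod 89)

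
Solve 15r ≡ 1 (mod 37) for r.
Since 37 is prime, by Fermat 15^(-1) ≡ 15^{35} ≡ 5 (mod 37). Verify: 15 × 5 = 75 ≡ 1 (mod 37)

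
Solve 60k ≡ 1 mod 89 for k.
Since 89 is prime, by Fermat 60^(-1) ≡ 60^{87} ≡ 46 mod 89. Verify: 60 × 46 = 2760 ≡ 1 mod 89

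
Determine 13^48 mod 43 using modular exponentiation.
Using Fermat: 13^{42} ≡ 1 mod 43. 48 ≡ 6 mod 42. So 13^{48} ≡ 13^{6} ≡ 16 mod 43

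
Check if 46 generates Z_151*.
46^{30} ≡ 1 mod 151 and 30 < 150, so ord_151(46) = 30 ≠ 150 and 46 is not a primitive root.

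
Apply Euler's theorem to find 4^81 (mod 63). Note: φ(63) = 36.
By Euler: 4^{36} ≡ 1 (mod 63) since gcd(4, 63) = 1. 81 = 2×36 + 9. So 4^{81} ≡ 4^{9} ≡ 1 (mod 63)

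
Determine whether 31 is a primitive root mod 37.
31^{4} ≡ 1 mod 37 and 4 < 36, so ord_37(31) = 4 ≠ 36 and 31 is not a primitive root.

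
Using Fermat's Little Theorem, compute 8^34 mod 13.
By Fermat: 8^{12} ≡ 1 (mod 13). 34 = 2×12 + 10. So 8^{34} ≡ 8^{10} ≡ 12 (mod 13)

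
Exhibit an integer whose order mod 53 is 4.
23 has order 4 mod 53 since 23^{4} ≡ 1 mod 53 and no smaller power works.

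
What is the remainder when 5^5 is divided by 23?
By repeated squaring (mod 23): 5^{1}≡5, 5^{2}≡2, 5^{4}≡4. Then 5^{5} = 5^{4+1} ≡ 4 × 5 ≡ 20 (mod 23)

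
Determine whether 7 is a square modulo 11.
By Euler's criterion: 7^{5} ≡ 10 mod 11. Since this equals -1 (≡ 10), 7 is not a QR.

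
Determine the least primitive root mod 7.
g = 3. Powers: [3, 2, 6, 4, 5, 1] generates all 6 non-zero residues.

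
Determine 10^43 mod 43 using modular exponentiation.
Using Fermat: 10^{42} ≡ 1 (mod 43). 43 ≡ 1 (mod 42). So 10^{43} ≡ 10^{1} ≡ 10 (mod 43)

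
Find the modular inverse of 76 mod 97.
Since 97 is prime, by Fermat 76^(-1) ≡ 76^{95} ≡ 60 (mod 97). Verify: 76 × 60 = 4560 ≡ 1 (mod 97)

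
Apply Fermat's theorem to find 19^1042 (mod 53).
By Fermat: 19^{52} ≡ 1 (mod 53). 1042 ≡ 2 (mod 52). So 19^{1042} ≡ 19^{2} ≡ 43 (mod 53)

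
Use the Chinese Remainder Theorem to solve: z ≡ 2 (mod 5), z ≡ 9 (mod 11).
M = 5 × 11 = 55. M₁ = 11, y₁ ≡ 1 (mod 5). M₂ = 5, y₂ ≡ 9 (mod 11). z = 2×11×1 + 9×5×9 ≡ 42 (mod 55)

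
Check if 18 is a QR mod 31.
By Euler's criterion: 18^{15} ≡ 1 mod 31. Since this equals 1, 18 is a QR.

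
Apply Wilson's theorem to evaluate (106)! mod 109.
(108)! = (106)! × (107) × (108) ≡ -1 (mod 109). So (106)! ≡ -1 × [(108)(107)]^(-1) ≡ 54 (mod 109)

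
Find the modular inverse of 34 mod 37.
Since 37 is prime, by Fermat 34^(-1) ≡ 34^{35} ≡ 12 (mod 37). Verify: 34 × 12 = 408 ≡ 1 (mod 37)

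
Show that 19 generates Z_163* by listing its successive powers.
19^1, 19^2, ..., 19^{162} mod 163: [19, 35, 13, 84, 129, 6, 114, 47, 78, 15, 122, 36, 32, 119, 142, 90, 80, 53, 29, 62, 37, 51, 154, 155, 11, 46, 59, 143, 109, 115, 66, 113, 28, 43, 2, 38, 70, 26, 5, 95, 12, 65, 94, 156, 30, 81, 72, 64, 75, 121, 17, 160, 106, 58, 124, 74, 102, 145, 147, 22, 92, 118, 123, 55, 67, 132, 63, 56, 86, 4, 76, 140, 52, 10, 27, 24, 130, 25, 149, 60, 162, 144, 128, 150, 79, 34, 157, 49, 116, 85, 148, 41, 127, 131, 44, 21, 73, 83, 110, 134, 101, 126, 112, 9, 8, 152, 117, 104, 20, 54, 48, 97, 50, 135, 120, 161, 125, 93, 137, 158, 68, 151, 98, 69, 7, 133, 82, 91, 99, 88, 42, 146, 3, 57, 105, 39, 89, 61, 18, 16, 141, 71, 45, 40, 108, 96, 31, 100, 107, 77, 159, 87, 23, 111, 153, 136, 139, 33, 138, 14, 103, 1]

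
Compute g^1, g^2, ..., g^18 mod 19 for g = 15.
15^1, 15^2, ..., 15^{18} mod 19: [15, 16, 12, 9, 2, 11, 13, 5, 18, 4, 3, 7, 10, 17, 8, 6, 14, 1]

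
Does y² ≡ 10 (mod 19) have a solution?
By Euler's criterion: 10^{9} ≡ 18 (mod 19). Since this equals -1 (≡ 18), 10 is not a QR.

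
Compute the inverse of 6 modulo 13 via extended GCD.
Extended GCD: 6(-2) + 13(1) = 1. So 6^(-1) ≡ -2 ≡ 11 mod 13. Verify: 6 × 11 = 66 ≡ 1 mod 13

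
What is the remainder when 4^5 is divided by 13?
By repeated squaring (mod 13): 4^{1}≡4, 4^{2}≡3, 4^{4}≡9. Then 4^{5} = 4^{4+1} ≡ 9 × 4 ≡ 10 (mod 13)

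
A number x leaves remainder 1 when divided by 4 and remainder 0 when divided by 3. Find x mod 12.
M = 4 × 3 = 12. M₁ = 3, y₁ ≡ 3 mod 4. M₂ = 4, y₂ ≡ 1 mod 3. x = 1×3×3 + 0×4×1 ≡ 9 mod 12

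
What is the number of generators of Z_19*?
There are φ(19-1) = φ(18) = 6 primitive roots modulo 19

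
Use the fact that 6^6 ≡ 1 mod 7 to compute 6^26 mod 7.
By Fermat: 6^{6} ≡ 1 mod 7. 26 = 4×6 + 2. So 6^{26} ≡ 6^{2} ≡ 1 mod 7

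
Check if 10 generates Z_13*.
10^{6} ≡ 1 mod 13 and 6 < 12, so ord_13(10) = 6 ≠ 12 and 10 is not a primitive root.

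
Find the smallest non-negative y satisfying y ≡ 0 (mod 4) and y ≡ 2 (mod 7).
M = 4 × 7 = 28. M₁ = 7, y₁ ≡ 3 (mod 4). M₂ = 4, y₂ ≡ 2 (mod 7). y = 0×7×3 + 2×4×2 ≡ 16 (mod 28)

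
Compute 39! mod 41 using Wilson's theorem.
(40)! = (39)! × (40) ≡ -1 mod 41. So (39)! ≡ -1 × (40)^(-1) ≡ (-1)×(-1) = 1 mod 41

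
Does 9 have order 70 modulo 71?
9^{35} ≡ 1 mod 71 and 35 < 70, so ord_71(9) = 35 ≠ 70 and 9 is not a primitive root.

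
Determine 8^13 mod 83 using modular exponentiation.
By repeated squaring (mod 83): 8^{1}≡8, 8^{2}≡64, 8^{4}≡29, 8^{8}≡11. Then 8^{13} = 8^{8+4+1} ≡ 11 × 29 × 8 ≡ 62 (mod 83)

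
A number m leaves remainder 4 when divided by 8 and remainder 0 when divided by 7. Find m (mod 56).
M = 8 × 7 = 56. M₁ = 7, y₁ ≡ 7 (mod 8). M₂ = 8, y₂ ≡ 1 (mod 7). m = 4×7×7 + 0×8×1 ≡ 28 (mod 56)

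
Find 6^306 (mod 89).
Using Fermat: 6^{88} ≡ 1 (mod 89). 306 ≡ 42 (mod 88). So 6^{306} ≡ 6^{42} ≡ 42 (mod 89)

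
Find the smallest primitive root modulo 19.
g = 2. For each prime q|18: 2^{9}≡18, 2^{6}≡7, none ≡ 1, so ord_19(2) = 18 and 2 is a primitive root.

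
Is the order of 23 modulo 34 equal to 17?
Powers of 23 mod 34: 23^1≡23, 23^2≡19, 23^3≡29, 23^4≡21, 23^5≡7, 23^6≡25, 23^7≡31, 23^8≡33, 23^9≡11, 23^10≡15, 23^11≡5, 23^12≡13, 23^13≡27, 23^14≡9, 23^15≡3, 23^16≡1. Already 23^16≡1, so the order is 16 < 17. No, the actual order is 16.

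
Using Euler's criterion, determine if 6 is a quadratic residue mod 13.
By Euler's criterion: 6^{6} ≡ 12 mod 13. Since this equals -1 (≡ 12), 6 is not a QR.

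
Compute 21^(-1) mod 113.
Since 113 is prime, by Fermat 21^(-1) ≡ 21^{111} ≡ 70 mod 113. Verify: 21 × 70 = 1470 ≡ 1 mod 113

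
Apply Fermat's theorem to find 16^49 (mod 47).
By Fermat: 16^{46} ≡ 1 (mod 47). So 16^{49} = 16^{46} · 16^{3} ≡ 16^{3} ≡ 7 (mod 47)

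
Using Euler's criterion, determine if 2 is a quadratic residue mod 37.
By Euler's criterion: 2^{18} ≡ 36 mod 37. Since this equals -1 (≡ 36), 2 is not a QR.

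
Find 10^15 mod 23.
By repeated squaring mod 23: 10^{1}≡10, 10^{2}≡8, 10^{4}≡18, 10^{8}≡2. Then 10^{15} = 10^{8+4+2+1} ≡ 2 × 18 × 8 × 10 ≡ 5 mod 23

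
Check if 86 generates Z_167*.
ord_167(86) divides 166. For each prime q|166: 86^{83}≡166, 86^{2}≡48, none ≡ 1. So 86 has order 166 and is a primitive root mod 167.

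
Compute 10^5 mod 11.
By repeated squaring (mod 11): 10^{1}≡10, 10^{2}≡1, 10^{4}≡1. Then 10^{5} = 10^{4+1} ≡ 1 × 10 ≡ 10 (mod 11)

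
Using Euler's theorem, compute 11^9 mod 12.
By Euler: 11^{4} ≡ 1 mod 12 since gcd(11, 12) = 1. 9 = 2×4 + 1. So 11^{9} ≡ 11^{1} ≡ 11 mod 12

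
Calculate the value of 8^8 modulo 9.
By repeated squaring mod 9: 8^{1}≡8, 8^{2}≡1, 8^{4}≡1, 8^{8}≡1. So 8^{8} ≡ 1 mod 9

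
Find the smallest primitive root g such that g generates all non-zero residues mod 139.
g = 2. Powers: [2, 4, 8, 16, 32, 64, 128, 117, 95, ...] generates all 138 non-zero residues.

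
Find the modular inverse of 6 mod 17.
Since 17 is prime, by Fermat 6^(-1) ≡ 6^{15} ≡ 3 mod 17. Verify: 6 × 3 = 18 ≡ 1 mod 17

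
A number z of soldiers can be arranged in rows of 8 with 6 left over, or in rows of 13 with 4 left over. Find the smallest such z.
M = 8 × 13 = 104. M₁ = 13, y₁ ≡ 5 mod 8. M₂ = 8, y₂ ≡ 5 mod 13. z = 6×13×5 + 4×8×5 ≡ 30 mod 104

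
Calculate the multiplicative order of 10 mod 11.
Powers of 10 mod 11: 10^1≡10, 10^2≡1. Order = 2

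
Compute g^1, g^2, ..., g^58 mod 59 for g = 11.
11^1, 11^2, ..., 11^{58} mod 59: [11, 3, 33, 9, 40, 27, 2, 22, 6, 7, 18, 21, 54, 4, 44, 12, 14, 36, 42, 49, 8, 29, 24, 28, 13, 25, 39, 16, 58, 48, 56, 26, 50, 19, 32, 57, 37, 53, 52, 41, 38, 5, 55, 15, 47, 45, 23, 17, 10, 51, 30, 35, 31, 46, 34, 20, 43, 1]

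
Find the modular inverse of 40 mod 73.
Since 73 is prime, by Fermat 40^(-1) ≡ 40^{71} ≡ 42 mod 73. Verify: 40 × 42 = 1680 ≡ 1 mod 73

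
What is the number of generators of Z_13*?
A prime p has φ(p-1) primitive roots; here φ(12) = 4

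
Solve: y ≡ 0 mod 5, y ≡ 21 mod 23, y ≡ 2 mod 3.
M = 5 × 23 × 3 = 345. M₁ = 69, y₁ ≡ 4 mod 5. M₂ = 15, y₂ ≡ 20 mod 23. M₃ = 115, y₃ ≡ 1 mod 3. y = 0×69×4 + 21×15×20 + 2×115×1 ≡ 320 mod 345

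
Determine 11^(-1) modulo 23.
Since 23 is prime, by Fermat 11^(-1) ≡ 11^{21} ≡ 21 (mod 23). Verify: 11 × 21 = 231 ≡ 1 (mod 23)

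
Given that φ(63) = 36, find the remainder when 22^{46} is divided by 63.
By Euler: 22^{36} ≡ 1 mod 63 since gcd(22, 63) = 1. 46 = 1×36 + 10. So 22^{46} ≡ 22^{10} ≡ 22 mod 63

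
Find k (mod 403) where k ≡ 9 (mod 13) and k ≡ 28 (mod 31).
M = 13 × 31 = 403. M₁ = 31, y₁ ≡ 8 (mod 13). M₂ = 13, y₂ ≡ 12 (mod 31). k = 9×31×8 + 28×13×12 ≡ 152 (mod 403)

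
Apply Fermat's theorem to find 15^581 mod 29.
By Fermat: 15^{28} ≡ 1 mod 29. 581 ≡ 21 mod 28. So 15^{581} ≡ 15^{21} ≡ 12 mod 29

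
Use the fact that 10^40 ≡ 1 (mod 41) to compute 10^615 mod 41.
By Fermat: 10^{40} ≡ 1 (mod 41). 615 ≡ 15 (mod 40). So 10^{615} ≡ 10^{15} ≡ 1 (mod 41)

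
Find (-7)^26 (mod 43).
By repeated squaring (mod 43): (-7)^{1}≡36, (-7)^{2}≡6, (-7)^{4}≡36, (-7)^{8}≡6, (-7)^{16}≡36. Then (-7)^{26} = (-7)^{16+8+2} ≡ 36 × 6 × 6 ≡ 6 (mod 43)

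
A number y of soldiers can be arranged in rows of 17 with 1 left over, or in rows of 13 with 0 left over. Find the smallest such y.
M = 17 × 13 = 221. M₁ = 13, y₁ ≡ 4 (mod 17). M₂ = 17, y₂ ≡ 10 (mod 13). y = 1×13×4 + 0×17×10 ≡ 52 (mod 221)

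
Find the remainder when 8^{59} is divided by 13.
By Fermat: 8^{12} ≡ 1 (mod 13). 59 = 4×12 + 11. So 8^{59} ≡ 8^{11} ≡ 5 (mod 13)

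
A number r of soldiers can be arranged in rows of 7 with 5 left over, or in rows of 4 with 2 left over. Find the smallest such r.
M = 7 × 4 = 28. M₁ = 4, y₁ ≡ 2 mod 7. M₂ = 7, y₂ ≡ 3 mod 4. r = 5×4×2 + 2×7×3 ≡ 26 mod 28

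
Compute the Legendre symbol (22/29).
(22/29) = 22^{14} mod 29 = 1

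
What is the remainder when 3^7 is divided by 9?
By repeated squaring mod 9: 3^{1}≡3, 3^{2}≡0, 3^{4}≡0. Then 3^{7} = 3^{4+2+1} ≡ 0 × 0 × 3 ≡ 0 mod 9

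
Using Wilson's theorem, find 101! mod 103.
(102)! = (101)! × (102) ≡ -1 (mod 103). So (101)! ≡ -1 × (102)^(-1) ≡ (-1)×(-1) = 1 (mod 103)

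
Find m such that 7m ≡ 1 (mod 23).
Since 23 is prime, by Fermat 7^(-1) ≡ 7^{21} ≡ 10 (mod 23). Verify: 7 × 10 = 70 ≡ 1 (mod 23)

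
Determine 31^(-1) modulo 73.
Since 73 is prime, by Fermat 31^(-1) ≡ 31^{71} ≡ 33 mod 73. Verify: 31 × 33 = 1023 ≡ 1 mod 73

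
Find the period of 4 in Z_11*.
Powers of 4 mod 11: 4^1≡4, 4^2≡5, 4^3≡9, 4^4≡3, 4^5≡1. So the order of 4 is 5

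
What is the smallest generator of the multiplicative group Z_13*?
g = 2. Powers: [2, 4, 8, 3, 6, 12, ...] generates all 12 non-zero residues.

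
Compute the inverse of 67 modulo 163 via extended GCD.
Extended GCD: 67(73) + 163(-30) = 1. So 67^(-1) ≡ 73 (mod 163). Verify: 67 × 73 = 4891 ≡ 1 (mod 163)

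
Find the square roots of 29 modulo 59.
The square roots of 29 mod 59 are 41 and 18. Verify: 41² = 1681 ≡ 29 (mod 59)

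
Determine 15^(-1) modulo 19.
Since 19 is prime, by Fermat 15^(-1) ≡ 15^{17} ≡ 14 (mod 19). Verify: 15 × 14 = 210 ≡ 1 (mod 19)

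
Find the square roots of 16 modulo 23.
The square roots of 16 mod 23 are 4 and 19. Verify: 4² = 16 ≡ 16 mod 23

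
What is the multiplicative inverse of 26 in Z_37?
Since 37 is prime, by Fermat 26^(-1) ≡ 26^{35} ≡ 10 (mod 37). Verify: 26 × 10 = 260 ≡ 1 (mod 37)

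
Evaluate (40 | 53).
(40/53) = 40^{26} mod 53 = 1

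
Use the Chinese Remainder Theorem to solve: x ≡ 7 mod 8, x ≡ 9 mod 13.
M = 8 × 13 = 104. M₁ = 13, y₁ ≡ 5 mod 8. M₂ = 8, y₂ ≡ 5 mod 13. x = 7×13×5 + 9×8×5 ≡ 87 mod 104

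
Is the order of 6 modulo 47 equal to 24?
Powers of 6 mod 47: 6^1≡6, 6^2≡36, 6^3≡28, 6^4≡27, 6^5≡21, 6^6≡32, 6^7≡4, 6^8≡24, 6^9≡3, 6^10≡18, 6^11≡14, 6^12≡37, 6^13≡34, 6^14≡16, 6^15≡2, 6^16≡12, 6^17≡25, 6^18≡9, 6^19≡7, 6^20≡42, 6^21≡17, 6^22≡8, 6^23≡1. Already 6^23≡1, so the order is 23 < 24. No, the actual order is 23.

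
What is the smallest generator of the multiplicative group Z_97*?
g = 5. For each prime q|96: 5^{48}≡96, 5^{32}≡35, none ≡ 1, so ord_97(5) = 96 and 5 is a primitive root.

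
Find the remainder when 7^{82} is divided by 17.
By Fermat: 7^{16} ≡ 1 mod 17. 82 = 5×16 + 2. So 7^{82} ≡ 7^{2} ≡ 15 mod 17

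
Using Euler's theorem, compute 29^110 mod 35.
By Euler: 29^{24} ≡ 1 (mod 35) since gcd(29, 35) = 1. 110 = 4×24 + 14. So 29^{110} ≡ 29^{14} ≡ 1 (mod 35)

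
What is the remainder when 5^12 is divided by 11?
Using Fermat: 5^{10} ≡ 1 (mod 11). 12 ≡ 2 (mod 10). So 5^{12} ≡ 5^{2} ≡ 3 (mod 11)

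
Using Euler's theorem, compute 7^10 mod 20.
By Euler: 7^{8} ≡ 1 (mod 20) since gcd(7, 20) = 1. 10 = 1×8 + 2. So 7^{10} ≡ 7^{2} ≡ 9 (mod 20)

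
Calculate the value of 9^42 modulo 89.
By repeated squaring mod 89: 9^{1}≡9, 9^{2}≡81, 9^{4}≡64, 9^{8}≡2, 9^{16}≡4, 9^{32}≡16. Then 9^{42} = 9^{32+8+2} ≡ 16 × 2 × 81 ≡ 11 mod 89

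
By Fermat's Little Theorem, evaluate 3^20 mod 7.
By Fermat: 3^{6} ≡ 1 mod 7. 20 = 3×6 + 2. So 3^{20} ≡ 3^{2} ≡ 2 mod 7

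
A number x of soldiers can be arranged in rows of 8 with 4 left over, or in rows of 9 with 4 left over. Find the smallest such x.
M = 8 × 9 = 72. M₁ = 9, y₁ ≡ 1 (mod 8). M₂ = 8, y₂ ≡ 8 (mod 9). x = 4×9×1 + 4×8×8 ≡ 4 (mod 72)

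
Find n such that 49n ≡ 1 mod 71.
Since 71 is prime, by Fermat 49^(-1) ≡ 49^{69} ≡ 29 mod 71. Verify: 49 × 29 = 1421 ≡ 1 mod 71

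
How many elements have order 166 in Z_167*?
A prime p has φ(p-1) primitive roots; here φ(166) = 82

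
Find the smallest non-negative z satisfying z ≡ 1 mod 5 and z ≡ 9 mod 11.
M = 5 × 11 = 55. M₁ = 11, y₁ ≡ 1 mod 5. M₂ = 5, y₂ ≡ 9 mod 11. z = 1×11×1 + 9×5×9 ≡ 31 mod 55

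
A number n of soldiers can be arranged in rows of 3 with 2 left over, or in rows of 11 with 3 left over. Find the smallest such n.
M = 3 × 11 = 33. M₁ = 11, y₁ ≡ 2 (mod 3). M₂ = 3, y₂ ≡ 4 (mod 11). n = 2×11×2 + 3×3×4 ≡ 14 (mod 33)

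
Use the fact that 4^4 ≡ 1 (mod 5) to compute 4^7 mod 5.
By Fermat: 4^{4} ≡ 1 (mod 5). So 4^{7} = 4^{4} · 4^{3} ≡ 4^{3} ≡ 4 (mod 5)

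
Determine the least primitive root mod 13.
g = 2. For each prime q|12: 2^{6}≡12, 2^{4}≡3, none ≡ 1, so ord_13(2) = 12 and 2 is a primitive root.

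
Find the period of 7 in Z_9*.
Powers of 7 mod 9: 7^1≡7, 7^2≡4, 7^3≡1. Order = 3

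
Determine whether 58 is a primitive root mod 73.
ord_73(58) divides 72. For each prime q|72: 58^{36}≡72, 58^{24}≡8, none ≡ 1. So 58 has order 72 and is a primitive root mod 73.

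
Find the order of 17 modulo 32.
Powers of 17 mod 32: 17^1≡17, 17^2≡1. ord_32(17) = 2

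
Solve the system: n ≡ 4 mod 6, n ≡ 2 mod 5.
M = 6 × 5 = 30. M₁ = 5, y₁ ≡ 5 mod 6. M₂ = 6, y₂ ≡ 1 mod 5. n = 4×5×5 + 2×6×1 ≡ 22 mod 30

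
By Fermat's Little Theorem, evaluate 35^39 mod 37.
By Fermat: 35^{36} ≡ 1 (mod 37). So 35^{39} = 35^{36} · 35^{3} ≡ 35^{3} ≡ 29 (mod 37)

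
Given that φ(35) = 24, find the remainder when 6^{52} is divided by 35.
By Euler: 6^{24} ≡ 1 (mod 35) since gcd(6, 35) = 1. 52 = 2×24 + 4. So 6^{52} ≡ 6^{4} ≡ 1 (mod 35)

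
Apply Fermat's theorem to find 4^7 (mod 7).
By Fermat: 4^{6} ≡ 1 (mod 7). So 4^{7} = 4^{6} · 4^{1} ≡ 4^{1} ≡ 4 (mod 7)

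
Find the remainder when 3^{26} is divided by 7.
By Fermat: 3^{6} ≡ 1 mod 7. 26 = 4×6 + 2. So 3^{26} ≡ 3^{2} ≡ 2 mod 7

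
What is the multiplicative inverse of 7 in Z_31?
Since 31 is prime, by Fermat 7^(-1) ≡ 7^{29} ≡ 9 (mod 31). Verify: 7 × 9 = 63 ≡ 1 (mod 31)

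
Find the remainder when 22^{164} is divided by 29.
By Fermat: 22^{28} ≡ 1 mod 29. 164 = 5×28 + 24. So 22^{164} ≡ 22^{24} ≡ 24 mod 29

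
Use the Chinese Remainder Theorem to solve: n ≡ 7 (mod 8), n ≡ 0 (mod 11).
M = 8 × 11 = 88. M₁ = 11, y₁ ≡ 3 (mod 8). M₂ = 8, y₂ ≡ 7 (mod 11). n = 7×11×3 + 0×8×7 ≡ 55 (mod 88)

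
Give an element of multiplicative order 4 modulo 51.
4 has order 4 mod 51 since 4^{4} ≡ 1 mod 51 and no smaller power works.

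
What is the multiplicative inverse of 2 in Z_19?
Since 19 is prime, by Fermat 2^(-1) ≡ 2^{17} ≡ 10 mod 19. Verify: 2 × 10 = 20 ≡ 1 mod 19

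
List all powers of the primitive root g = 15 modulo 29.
15^1, 15^2, ..., 15^{28} mod 29: [15, 22, 11, 20, 10, 5, 17, 23, 26, 13, 21, 25, 27, 28, 14, 7, 18, 9, 19, 24, 12, 6, 3, 16, 8, 4, 2, 1]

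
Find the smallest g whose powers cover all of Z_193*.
g = 5. Powers: [5, 25, 125, 46, 37, 185, ...] generates all 192 non-zero residues.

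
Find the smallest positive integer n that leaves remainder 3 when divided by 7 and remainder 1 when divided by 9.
M = 7 × 9 = 63. M₁ = 9, y₁ ≡ 4 (mod 7). M₂ = 7, y₂ ≡ 4 (mod 9). n = 3×9×4 + 1×7×4 ≡ 10 (mod 63)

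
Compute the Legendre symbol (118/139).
(118/139) = 118^{69} mod 139 = 1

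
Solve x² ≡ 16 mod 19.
The square roots of 16 mod 19 are 4 and 15. Verify: 4² = 16 ≡ 16 mod 19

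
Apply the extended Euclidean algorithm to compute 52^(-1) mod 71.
Extended GCD: 52(-15) + 71(11) = 1. So 52^(-1) ≡ -15 ≡ 56 mod 71. Verify: 52 × 56 = 2912 ≡ 1 mod 71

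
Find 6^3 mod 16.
6^{3} = 216 ≡ 8 mod 16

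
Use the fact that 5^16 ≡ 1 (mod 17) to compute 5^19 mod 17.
By Fermat: 5^{16} ≡ 1 (mod 17). So 5^{19} = 5^{16} · 5^{3} ≡ 5^{3} ≡ 6 (mod 17)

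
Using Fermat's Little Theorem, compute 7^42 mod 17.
By Fermat: 7^{16} ≡ 1 mod 17. 42 = 2×16 + 10. So 7^{42} ≡ 7^{10} ≡ 2 mod 17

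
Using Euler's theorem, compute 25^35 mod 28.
By Euler: 25^{12} ≡ 1 (mod 28) since gcd(25, 28) = 1. 35 = 2×12 + 11. So 25^{35} ≡ 25^{11} ≡ 9 (mod 28)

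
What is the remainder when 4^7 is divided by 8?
By repeated squaring (mod 8): 4^{1}≡4, 4^{2}≡0, 4^{4}≡0. Then 4^{7} = 4^{4+2+1} ≡ 0 × 0 × 4 ≡ 0 (mod 8)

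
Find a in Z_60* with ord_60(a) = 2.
29 has order 2 mod 60 since 29^{2} ≡ 1 mod 60 and no smaller power works.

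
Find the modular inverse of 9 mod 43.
Since 43 is prime, by Fermat 9^(-1) ≡ 9^{41} ≡ 24 mod 43. Verify: 9 × 24 = 216 ≡ 1 mod 43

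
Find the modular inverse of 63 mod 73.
Since 73 is prime, by Fermat 63^(-1) ≡ 63^{71} ≡ 51 (mod 73). Verify: 63 × 51 = 3213 ≡ 1 (mod 73)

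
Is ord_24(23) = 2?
Powers of 23 mod 24: 23^1≡23, 23^2≡1. First k with 23^k≡1 is k=2. Yes, ord_24(23) = 2.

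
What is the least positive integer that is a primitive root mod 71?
g = 7. Powers: [7, 49, 59, 58, 51, 2, 14, 27, 47, ...] generates all 70 non-zero residues.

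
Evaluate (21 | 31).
(21/31) = 21^{15} mod 31 = -1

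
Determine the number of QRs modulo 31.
The squaring map on Z_31* is 2-to-1, so there are (30)/2 = 15 QRs.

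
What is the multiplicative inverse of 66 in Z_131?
Since 131 is prime, by Fermat 66^(-1) ≡ 66^{129} ≡ 2 mod 131. Verify: 66 × 2 = 132 ≡ 1 mod 131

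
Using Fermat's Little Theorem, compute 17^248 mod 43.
By Fermat: 17^{42} ≡ 1 (mod 43). 248 ≡ 38 (mod 42). So 17^{248} ≡ 17^{38} ≡ 23 (mod 43)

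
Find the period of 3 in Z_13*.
Powers of 3 mod 13: 3^1≡3, 3^2≡9, 3^3≡1. ord_13(3) = 3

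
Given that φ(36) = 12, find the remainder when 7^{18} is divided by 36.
By Euler: 7^{12} ≡ 1 (mod 36) since gcd(7, 36) = 1. 18 = 1×12 + 6. So 7^{18} ≡ 7^{6} ≡ 1 (mod 36)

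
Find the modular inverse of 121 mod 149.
Since 149 is prime, by Fermat 121^(-1) ≡ 121^{147} ≡ 133 (mod 149). Verify: 121 × 133 = 16093 ≡ 1 (mod 149)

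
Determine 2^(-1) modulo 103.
Since 103 is prime, by Fermat 2^(-1) ≡ 2^{101} ≡ 52 mod 103. Verify: 2 × 52 = 104 ≡ 1 mod 103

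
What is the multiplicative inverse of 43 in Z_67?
Since 67 is prime, by Fermat 43^(-1) ≡ 43^{65} ≡ 53 mod 67. Verify: 43 × 53 = 2279 ≡ 1 mod 67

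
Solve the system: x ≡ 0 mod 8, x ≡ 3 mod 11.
M = 8 × 11 = 88. M₁ = 11, y₁ ≡ 3 mod 8. M₂ = 8, y₂ ≡ 7 mod 11. x = 0×11×3 + 3×8×7 ≡ 80 mod 88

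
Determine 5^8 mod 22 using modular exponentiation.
By repeated squaring (mod 22): 5^{1}≡5, 5^{2}≡3, 5^{4}≡9, 5^{8}≡15. So 5^{8} ≡ 15 (mod 22)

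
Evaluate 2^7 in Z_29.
By repeated squaring (mod 29): 2^{1}≡2, 2^{2}≡4, 2^{4}≡16. Then 2^{7} = 2^{4+2+1} ≡ 16 × 4 × 2 ≡ 12 (mod 29)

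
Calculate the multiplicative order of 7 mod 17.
Powers of 7 mod 17: 7^1≡7, 7^2≡15, 7^3≡3, 7^4≡4, 7^5≡11, 7^6≡9, 7^7≡12, 7^8≡16, 7^9≡10, 7^10≡2, 7^11≡14, 7^12≡13, 7^13≡6, 7^14≡8, 7^15≡5, 7^16≡1. So the order of 7 is 16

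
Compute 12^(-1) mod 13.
Since 13 is prime, by Fermat 12^(-1) ≡ 12^{11} ≡ 12 mod 13. Verify: 12 × 12 = 144 ≡ 1 mod 13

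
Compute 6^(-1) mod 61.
Since 61 is prime, by Fermat 6^(-1) ≡ 6^{59} ≡ 51 mod 61. Verify: 6 × 51 = 306 ≡ 1 mod 61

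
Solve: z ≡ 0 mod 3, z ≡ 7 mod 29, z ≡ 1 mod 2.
M = 3 × 29 × 2 = 174. M₁ = 58, y₁ ≡ 1 mod 3. M₂ = 6, y₂ ≡ 5 mod 29. M₃ = 87, y₃ ≡ 1 mod 2. z = 0×58×1 + 7×6×5 + 1×87×1 ≡ 123 mod 174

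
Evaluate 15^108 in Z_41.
Using Fermat: 15^{40} ≡ 1 (mod 41). 108 ≡ 28 (mod 40). So 15^{108} ≡ 15^{28} ≡ 23 (mod 41)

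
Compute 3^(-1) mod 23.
Since 23 is prime, by Fermat 3^(-1) ≡ 3^{21} ≡ 8 mod 23. Verify: 3 × 8 = 24 ≡ 1 mod 23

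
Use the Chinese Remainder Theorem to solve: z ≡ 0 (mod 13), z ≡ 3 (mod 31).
M = 13 × 31 = 403. M₁ = 31, y₁ ≡ 8 (mod 13). M₂ = 13, y₂ ≡ 12 (mod 31). z = 0×31×8 + 3×13×12 ≡ 65 (mod 403)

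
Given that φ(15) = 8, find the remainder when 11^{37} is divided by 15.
By Euler: 11^{8} ≡ 1 (mod 15) since gcd(11, 15) = 1. 37 = 4×8 + 5. So 11^{37} ≡ 11^{5} ≡ 11 (mod 15)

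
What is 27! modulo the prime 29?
(28)! = (27)! × (28) ≡ -1 mod 29. So (27)! ≡ -1 × (28)^(-1) ≡ (-1)×(-1) = 1 mod 29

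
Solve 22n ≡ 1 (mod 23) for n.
Since 23 is prime, by Fermat 22^(-1) ≡ 22^{21} ≡ 22 (mod 23). Verify: 22 × 22 = 484 ≡ 1 (mod 23)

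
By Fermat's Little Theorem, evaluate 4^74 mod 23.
By Fermat: 4^{22} ≡ 1 (mod 23). 74 = 3×22 + 8. So 4^{74} ≡ 4^{8} ≡ 9 (mod 23)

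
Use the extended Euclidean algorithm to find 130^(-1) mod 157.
Extended GCD: 130(-64) + 157(53) = 1. So 130^(-1) ≡ -64 ≡ 93 (mod 157). Verify: 130 × 93 = 12090 ≡ 1 (mod 157)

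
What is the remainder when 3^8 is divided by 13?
By repeated squaring (mod 13): 3^{1}≡3, 3^{2}≡9, 3^{4}≡3, 3^{8}≡9. So 3^{8} ≡ 9 (mod 13)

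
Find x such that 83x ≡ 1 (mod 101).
Since 101 is prime, by Fermat 83^(-1) ≡ 83^{99} ≡ 28 (mod 101). Verify: 83 × 28 = 2324 ≡ 1 (mod 101)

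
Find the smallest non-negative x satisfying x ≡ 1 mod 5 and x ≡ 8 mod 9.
M = 5 × 9 = 45. M₁ = 9, y₁ ≡ 4 mod 5. M₂ = 5, y₂ ≡ 2 mod 9. x = 1×9×4 + 8×5×2 ≡ 26 mod 45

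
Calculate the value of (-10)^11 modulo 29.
By repeated squaring mod 29: (-10)^{1}≡19, (-10)^{2}≡13, (-10)^{4}≡24, (-10)^{8}≡25. Then (-10)^{11} = (-10)^{8+2+1} ≡ 25 × 13 × 19 ≡ 27 mod 29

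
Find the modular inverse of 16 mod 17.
Since 17 is prime, by Fermat 16^(-1) ≡ 16^{15} ≡ 16 (mod 17). Verify: 16 × 16 = 256 ≡ 1 (mod 17)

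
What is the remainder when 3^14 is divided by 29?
By repeated squaring (mod 29): 3^{1}≡3, 3^{2}≡9, 3^{4}≡23, 3^{8}≡7. Then 3^{14} = 3^{8+4+2} ≡ 7 × 23 × 9 ≡ 28 (mod 29)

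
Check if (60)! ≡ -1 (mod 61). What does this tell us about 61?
(60)! mod 61 = 60. Since this equals -1 (mod 61), Wilson confirms 61 is prime.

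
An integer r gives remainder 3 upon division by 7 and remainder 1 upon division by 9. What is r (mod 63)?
M = 7 × 9 = 63. M₁ = 9, y₁ ≡ 4 (mod 7). M₂ = 7, y₂ ≡ 4 (mod 9). r = 3×9×4 + 1×7×4 ≡ 10 (mod 63)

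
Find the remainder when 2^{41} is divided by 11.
By Fermat: 2^{10} ≡ 1 mod 11. 41 = 4×10 + 1. So 2^{41} ≡ 2^{1} ≡ 2 mod 11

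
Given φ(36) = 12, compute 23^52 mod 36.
By Euler: 23^{12} ≡ 1 mod 36 since gcd(23, 36) = 1. 52 = 4×12 + 4. So 23^{52} ≡ 23^{4} ≡ 13 mod 36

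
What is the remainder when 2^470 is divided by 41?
Using Fermat: 2^{40} ≡ 1 mod 41. 470 ≡ 30 mod 40. So 2^{470} ≡ 2^{30} ≡ 40 mod 41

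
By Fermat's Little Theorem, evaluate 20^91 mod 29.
By Fermat: 20^{28} ≡ 1 (mod 29). 91 = 3×28 + 7. So 20^{91} ≡ 20^{7} ≡ 1 (mod 29)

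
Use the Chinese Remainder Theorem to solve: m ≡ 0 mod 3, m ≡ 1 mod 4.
M = 3 × 4 = 12. M₁ = 4, y₁ ≡ 1 mod 3. M₂ = 3, y₂ ≡ 3 mod 4. m = 0×4×1 + 1×3×3 ≡ 9 mod 12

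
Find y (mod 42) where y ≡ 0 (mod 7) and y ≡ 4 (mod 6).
M = 7 × 6 = 42. M₁ = 6, y₁ ≡ 6 (mod 7). M₂ = 7, y₂ ≡ 1 (mod 6). y = 0×6×6 + 4×7×1 ≡ 28 (mod 42)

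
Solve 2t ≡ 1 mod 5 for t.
Since 5 is prime, by Fermat 2^(-1) ≡ 2^{3} ≡ 3 mod 5. Verify: 2 × 3 = 6 ≡ 1 mod 5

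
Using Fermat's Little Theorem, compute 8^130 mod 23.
By Fermat: 8^{22} ≡ 1 mod 23. 130 = 5×22 + 20. So 8^{130} ≡ 8^{20} ≡ 9 mod 23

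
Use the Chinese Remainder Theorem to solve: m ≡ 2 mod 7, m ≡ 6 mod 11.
M = 7 × 11 = 77. M₁ = 11, y₁ ≡ 2 mod 7. M₂ = 7, y₂ ≡ 8 mod 11. m = 2×11×2 + 6×7×8 ≡ 72 mod 77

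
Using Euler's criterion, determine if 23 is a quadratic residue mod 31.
By Euler's criterion: 23^{15} ≡ 30 mod 31. Since this equals -1 (≡ 30), 23 is not a QR.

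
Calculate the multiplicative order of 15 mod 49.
Powers of 15 mod 49: 15^1≡15, 15^2≡29, 15^3≡43, 15^4≡8, 15^5≡22, 15^6≡36, 15^7≡1. So the order of 15 is 7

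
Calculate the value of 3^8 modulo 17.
By repeated squaring (mod 17): 3^{1}≡3, 3^{2}≡9, 3^{4}≡13, 3^{8}≡16. So 3^{8} ≡ 16 (mod 17)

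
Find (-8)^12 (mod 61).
By repeated squaring (mod 61): (-8)^{1}≡53, (-8)^{2}≡3, (-8)^{4}≡9, (-8)^{8}≡20. Then (-8)^{12} = (-8)^{8+4} ≡ 20 × 9 ≡ 58 (mod 61)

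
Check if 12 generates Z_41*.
ord_41(12) divides 40. For each prime q|40: 12^{20}≡40, 12^{8}≡18, none ≡ 1. So 12 has order 40 and is a primitive root mod 41.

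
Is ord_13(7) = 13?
Powers of 7 mod 13: 7^1≡7, 7^2≡10, 7^3≡5, 7^4≡9, 7^5≡11, 7^6≡12, 7^7≡6, 7^8≡3, 7^9≡8, 7^10≡4, 7^11≡2, 7^12≡1. Already 7^12≡1, so the order is 12 < 13. No, the actual order is 12.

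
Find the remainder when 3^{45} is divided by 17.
By Fermat: 3^{16} ≡ 1 (mod 17). 45 = 2×16 + 13. So 3^{45} ≡ 3^{13} ≡ 12 (mod 17)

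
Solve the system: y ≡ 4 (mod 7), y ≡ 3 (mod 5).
M = 7 × 5 = 35. M₁ = 5, y₁ ≡ 3 (mod 7). M₂ = 7, y₂ ≡ 3 (mod 5). y = 4×5×3 + 3×7×3 ≡ 18 (mod 35)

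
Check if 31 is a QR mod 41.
By Euler's criterion: 31^{20} ≡ 1 mod 41. Since this equals 1, 31 is a QR.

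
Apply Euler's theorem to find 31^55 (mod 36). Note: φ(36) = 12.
By Euler: 31^{12} ≡ 1 (mod 36) since gcd(31, 36) = 1. 55 = 4×12 + 7. So 31^{55} ≡ 31^{7} ≡ 31 (mod 36)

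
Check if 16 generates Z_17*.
16^{2} ≡ 1 (mod 17) and 2 < 16, so ord_17(16) = 2 ≠ 16 and 16 is not a primitive root.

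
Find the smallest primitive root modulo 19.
g = 2. Powers: [2, 4, 8, 16, 13, 7, 14, 9, ...] generates all 18 non-zero residues.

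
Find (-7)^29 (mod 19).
Using Fermat: (-7)^{18} ≡ 1 (mod 19). 29 ≡ 11 (mod 18). So (-7)^{29} ≡ (-7)^{11} ≡ 8 (mod 19)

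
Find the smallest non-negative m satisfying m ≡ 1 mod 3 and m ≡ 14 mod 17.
M = 3 × 17 = 51. M₁ = 17, y₁ ≡ 2 mod 3. M₂ = 3, y₂ ≡ 6 mod 17. m = 1×17×2 + 14×3×6 ≡ 31 mod 51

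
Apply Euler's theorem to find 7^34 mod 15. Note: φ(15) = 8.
By Euler: 7^{8} ≡ 1 mod 15 since gcd(7, 15) = 1. 34 = 4×8 + 2. So 7^{34} ≡ 7^{2} ≡ 4 mod 15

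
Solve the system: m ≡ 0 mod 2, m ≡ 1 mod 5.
M = 2 × 5 = 10. M₁ = 5, y₁ ≡ 1 mod 2. M₂ = 2, y₂ ≡ 3 mod 5. m = 0×5×1 + 1×2×3 ≡ 6 mod 10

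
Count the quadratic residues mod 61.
The squaring map on Z_61* is 2-to-1, so there are (60)/2 = 30 QRs.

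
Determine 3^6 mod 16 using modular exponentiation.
By repeated squaring mod 16: 3^{1}≡3, 3^{2}≡9, 3^{4}≡1. Then 3^{6} = 3^{4+2} ≡ 1 × 9 ≡ 9 mod 16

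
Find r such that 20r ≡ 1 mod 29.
Since 29 is prime, by Fermat 20^(-1) ≡ 20^{27} ≡ 16 mod 29. Verify: 20 × 16 = 320 ≡ 1 mod 29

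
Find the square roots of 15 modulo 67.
The square roots of 15 mod 67 are 22 and 45. Verify: 22² = 484 ≡ 15 (mod 67)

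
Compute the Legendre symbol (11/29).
(11/29) = 11^{14} mod 29 = -1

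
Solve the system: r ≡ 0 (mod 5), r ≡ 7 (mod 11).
M = 5 × 11 = 55. M₁ = 11, y₁ ≡ 1 (mod 5). M₂ = 5, y₂ ≡ 9 (mod 11). r = 0×11×1 + 7×5×9 ≡ 40 (mod 55)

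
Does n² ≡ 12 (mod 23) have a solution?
By Euler's criterion: 12^{11} ≡ 1 (mod 23). Since this equals 1, 12 is a QR.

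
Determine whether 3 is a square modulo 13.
By Euler's criterion: 3^{6} ≡ 1 mod 13. Since this equals 1, 3 is a QR.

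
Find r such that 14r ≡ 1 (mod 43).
Since 43 is prime, by Fermat 14^(-1) ≡ 14^{41} ≡ 40 (mod 43). Verify: 14 × 40 = 560 ≡ 1 (mod 43)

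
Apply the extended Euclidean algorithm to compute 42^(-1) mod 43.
Extended GCD: 42(-1) + 43(1) = 1. So 42^(-1) ≡ -1 ≡ 42 (mod 43). Verify: 42 × 42 = 1764 ≡ 1 (mod 43)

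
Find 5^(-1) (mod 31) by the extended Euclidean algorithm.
Extended GCD: 5(-6) + 31(1) = 1. So 5^(-1) ≡ -6 ≡ 25 (mod 31). Verify: 5 × 25 = 125 ≡ 1 (mod 31)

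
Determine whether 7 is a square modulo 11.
By Euler's criterion: 7^{5} ≡ 10 (mod 11). Since this equals -1 (≡ 10), 7 is not a QR.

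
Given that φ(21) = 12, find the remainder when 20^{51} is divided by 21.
By Euler: 20^{12} ≡ 1 (mod 21) since gcd(20, 21) = 1. 51 = 4×12 + 3. So 20^{51} ≡ 20^{3} ≡ 20 (mod 21)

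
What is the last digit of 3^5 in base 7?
By repeated squaring mod 7: 3^{1}≡3, 3^{2}≡2, 3^{4}≡4. Then 3^{5} = 3^{4+1} ≡ 4 × 3 ≡ 5 mod 7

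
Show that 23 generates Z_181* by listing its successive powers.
23^1, 23^2, ..., 23^{180} mod 181: [23, 167, 40, 15, 164, 152, 57, 44, 107, 108, 131, 117, 157, 172, 155, 126, 2, 46, 153, 80, 30, 147, 123, 114, 88, 33, 35, 81, 53, 133, 163, 129, 71, 4, 92, 125, 160, 60, 113, 65, 47, 176, 66, 70, 162, 106, 85, 145, 77, 142, 8, 3, 69, 139, 120, 45, 130, 94, 171, 132, 140, 143, 31, 170, 109, 154, 103, 16, 6, 138, 97, 59, 90, 79, 7, 161, 83, 99, 105, 62, 159, 37, 127, 25, 32, 12, 95, 13, 118, 180, 158, 14, 141, 166, 17, 29, 124, 137, 74, 73, 50, 64, 24, 9, 26, 55, 179, 135, 28, 101, 151, 34, 58, 67, 93, 148, 146, 100, 128, 48, 18, 52, 110, 177, 89, 56, 21, 121, 68, 116, 134, 5, 115, 111, 19, 75, 96, 36, 104, 39, 173, 178, 112, 42, 61, 136, 51, 87, 10, 49, 41, 38, 150, 11, 72, 27, 78, 165, 175, 43, 84, 122, 91, 102, 174, 20, 98, 82, 76, 119, 22, 144, 54, 156, 149, 169, 86, 168, 63, 1]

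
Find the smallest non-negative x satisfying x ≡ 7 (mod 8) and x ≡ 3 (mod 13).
M = 8 × 13 = 104. M₁ = 13, y₁ ≡ 5 (mod 8). M₂ = 8, y₂ ≡ 5 (mod 13). x = 7×13×5 + 3×8×5 ≡ 55 (mod 104)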